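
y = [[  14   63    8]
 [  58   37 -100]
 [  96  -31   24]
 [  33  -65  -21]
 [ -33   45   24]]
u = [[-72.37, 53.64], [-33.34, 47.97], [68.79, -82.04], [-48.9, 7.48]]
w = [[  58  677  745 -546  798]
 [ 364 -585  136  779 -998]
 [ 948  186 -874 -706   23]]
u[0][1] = 53.64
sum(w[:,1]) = 278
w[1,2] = 136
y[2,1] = -31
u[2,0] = 68.79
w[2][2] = -874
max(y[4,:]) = 45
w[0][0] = 58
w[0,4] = 798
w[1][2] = 136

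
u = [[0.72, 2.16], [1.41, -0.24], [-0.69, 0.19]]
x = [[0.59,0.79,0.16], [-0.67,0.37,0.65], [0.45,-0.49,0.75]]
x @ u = [[1.43, 1.12], [-0.41, -1.41], [-0.88, 1.23]]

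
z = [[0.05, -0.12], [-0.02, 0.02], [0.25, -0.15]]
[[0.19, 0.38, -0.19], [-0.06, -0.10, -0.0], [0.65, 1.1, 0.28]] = z @ [[2.21, 3.32, 2.78], [-0.68, -1.79, 2.74]]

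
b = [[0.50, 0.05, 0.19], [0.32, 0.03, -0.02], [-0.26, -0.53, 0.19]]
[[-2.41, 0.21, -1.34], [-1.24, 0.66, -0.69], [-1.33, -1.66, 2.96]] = b@[[-4.39,1.75,-1.74], [3.9,0.93,-5.14], [-2.15,-3.76,-1.13]]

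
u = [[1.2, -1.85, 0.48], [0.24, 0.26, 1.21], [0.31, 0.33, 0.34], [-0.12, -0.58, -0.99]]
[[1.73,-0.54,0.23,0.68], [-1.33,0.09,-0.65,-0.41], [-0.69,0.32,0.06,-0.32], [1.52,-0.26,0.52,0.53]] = u@ [[-0.04,0.57,0.78,-0.24], [-1.18,0.62,0.19,-0.57], [-0.84,-0.17,-0.73,-0.17]]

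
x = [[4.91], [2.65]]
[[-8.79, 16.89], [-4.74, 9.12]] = x @ [[-1.79, 3.44]]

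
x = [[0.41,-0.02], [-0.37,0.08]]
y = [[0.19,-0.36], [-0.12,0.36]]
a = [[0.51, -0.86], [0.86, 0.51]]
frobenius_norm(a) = 1.41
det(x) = 0.03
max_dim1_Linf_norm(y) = 0.36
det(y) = 0.03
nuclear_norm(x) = 0.60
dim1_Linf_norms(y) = [0.36, 0.36]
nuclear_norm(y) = 0.60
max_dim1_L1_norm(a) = 1.37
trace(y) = 0.55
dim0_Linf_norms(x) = [0.41, 0.08]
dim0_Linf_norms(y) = [0.19, 0.36]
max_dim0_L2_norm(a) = 1.0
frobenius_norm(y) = 0.56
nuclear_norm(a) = 2.00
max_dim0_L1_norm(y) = 0.72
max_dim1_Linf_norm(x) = 0.41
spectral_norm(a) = 1.00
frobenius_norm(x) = 0.56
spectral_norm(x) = 0.56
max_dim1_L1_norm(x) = 0.45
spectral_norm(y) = 0.55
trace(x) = 0.49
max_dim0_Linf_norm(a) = 0.86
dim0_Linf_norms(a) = [0.86, 0.86]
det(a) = 1.00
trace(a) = 1.02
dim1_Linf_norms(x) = [0.41, 0.37]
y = x @ a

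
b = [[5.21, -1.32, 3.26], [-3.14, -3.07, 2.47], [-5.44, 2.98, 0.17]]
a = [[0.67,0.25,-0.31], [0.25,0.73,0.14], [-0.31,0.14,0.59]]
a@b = [[4.39, -2.58, 2.75],[-1.75, -2.15, 2.64],[-5.26, 1.74, -0.56]]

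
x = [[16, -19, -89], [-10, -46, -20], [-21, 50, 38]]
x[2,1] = 50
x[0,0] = 16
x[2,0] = -21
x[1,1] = -46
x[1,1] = -46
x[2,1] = 50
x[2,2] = 38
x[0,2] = -89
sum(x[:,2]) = -71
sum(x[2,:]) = 67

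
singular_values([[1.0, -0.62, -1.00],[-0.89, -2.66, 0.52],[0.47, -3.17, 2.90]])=[4.93, 1.7, 1.42]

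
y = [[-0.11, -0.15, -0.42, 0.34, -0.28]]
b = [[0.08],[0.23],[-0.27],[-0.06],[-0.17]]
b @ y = [[-0.01, -0.01, -0.03, 0.03, -0.02],[-0.03, -0.03, -0.1, 0.08, -0.06],[0.03, 0.04, 0.11, -0.09, 0.08],[0.01, 0.01, 0.03, -0.02, 0.02],[0.02, 0.03, 0.07, -0.06, 0.05]]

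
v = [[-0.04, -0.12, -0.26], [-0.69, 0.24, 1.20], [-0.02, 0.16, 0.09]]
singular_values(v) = [1.43, 0.21, 0.1]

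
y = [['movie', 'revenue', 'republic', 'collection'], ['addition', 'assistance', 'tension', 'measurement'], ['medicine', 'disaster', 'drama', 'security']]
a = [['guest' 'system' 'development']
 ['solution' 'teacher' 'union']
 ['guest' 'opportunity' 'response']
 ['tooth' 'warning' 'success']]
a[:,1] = ['system', 'teacher', 'opportunity', 'warning']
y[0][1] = 'revenue'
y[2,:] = ['medicine', 'disaster', 'drama', 'security']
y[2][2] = 'drama'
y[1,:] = ['addition', 'assistance', 'tension', 'measurement']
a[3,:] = ['tooth', 'warning', 'success']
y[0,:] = ['movie', 'revenue', 'republic', 'collection']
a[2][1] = 'opportunity'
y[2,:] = ['medicine', 'disaster', 'drama', 'security']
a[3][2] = 'success'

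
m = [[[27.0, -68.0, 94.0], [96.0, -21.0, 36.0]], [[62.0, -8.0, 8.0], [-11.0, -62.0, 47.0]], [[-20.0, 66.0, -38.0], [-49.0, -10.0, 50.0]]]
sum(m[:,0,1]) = -10.0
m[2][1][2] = 50.0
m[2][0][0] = -20.0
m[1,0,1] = -8.0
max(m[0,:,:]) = 96.0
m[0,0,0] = 27.0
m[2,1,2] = 50.0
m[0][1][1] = -21.0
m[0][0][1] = -68.0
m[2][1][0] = -49.0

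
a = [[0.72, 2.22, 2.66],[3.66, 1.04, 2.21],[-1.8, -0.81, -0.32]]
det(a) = -8.09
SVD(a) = [[-0.54, 0.83, -0.11], [-0.78, -0.45, 0.44], [0.32, 0.32, 0.89]] @ diag([5.505562231784333, 2.269819827056588, 0.6472267490228785]) @ [[-0.69, -0.41, -0.59], [-0.72, 0.49, 0.49], [-0.09, -0.77, 0.64]]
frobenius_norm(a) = 5.99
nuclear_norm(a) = 8.42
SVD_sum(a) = [[2.07,1.23,1.77], [2.95,1.76,2.53], [-1.22,-0.73,-1.05]] + [[-1.35, 0.93, 0.93], [0.73, -0.5, -0.5], [-0.52, 0.36, 0.36]] + [[0.01, 0.05, -0.04], [-0.03, -0.22, 0.18], [-0.05, -0.44, 0.37]]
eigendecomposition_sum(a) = [[-0.80+0.00j, 0.72-0.00j, (0.35-0j)], [1.25-0.00j, -1.13+0.00j, -0.55+0.00j], [(-0.29+0j), 0.26-0.00j, 0.13-0.00j]] + [[(0.76+0.02j),0.75-0.23j,1.15-1.05j], [(1.21-0.3j),(1.09-0.68j),(1.38-2.15j)], [(-0.76+0.64j),-0.53+0.87j,-0.22+2.03j]] + [[0.76-0.02j, 0.75+0.23j, 1.15+1.05j], [1.21+0.30j, 1.09+0.68j, (1.38+2.15j)], [(-0.76-0.64j), -0.53-0.87j, -0.22-2.03j]]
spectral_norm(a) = 5.51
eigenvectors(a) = [[0.53+0.00j, (-0.42-0.11j), -0.42+0.11j], [-0.83+0.00j, -0.71+0.00j, (-0.71-0j)], [(0.19+0j), (0.5-0.25j), 0.50+0.25j]]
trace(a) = 1.44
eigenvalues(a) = [(-1.8+0j), (1.62+1.36j), (1.62-1.36j)]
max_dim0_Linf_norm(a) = 3.66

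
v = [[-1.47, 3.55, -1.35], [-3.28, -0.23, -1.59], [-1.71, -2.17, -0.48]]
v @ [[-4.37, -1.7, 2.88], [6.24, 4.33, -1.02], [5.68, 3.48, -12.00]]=[[20.91,13.17,8.35], [3.87,-0.95,9.87], [-8.79,-8.16,3.05]]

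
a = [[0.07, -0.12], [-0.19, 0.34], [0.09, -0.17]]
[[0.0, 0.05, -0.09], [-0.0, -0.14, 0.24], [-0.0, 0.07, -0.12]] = a @ [[0.24,  0.51,  0.25], [0.13,  -0.12,  0.86]]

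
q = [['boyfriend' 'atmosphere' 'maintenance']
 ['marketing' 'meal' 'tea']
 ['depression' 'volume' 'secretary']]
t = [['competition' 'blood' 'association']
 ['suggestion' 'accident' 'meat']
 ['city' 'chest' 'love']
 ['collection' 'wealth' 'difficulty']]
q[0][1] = 'atmosphere'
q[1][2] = 'tea'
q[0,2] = 'maintenance'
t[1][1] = 'accident'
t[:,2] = ['association', 'meat', 'love', 'difficulty']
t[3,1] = 'wealth'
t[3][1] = 'wealth'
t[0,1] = 'blood'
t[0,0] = 'competition'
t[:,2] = ['association', 'meat', 'love', 'difficulty']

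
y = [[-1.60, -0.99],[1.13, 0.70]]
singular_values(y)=[2.3, 0.0]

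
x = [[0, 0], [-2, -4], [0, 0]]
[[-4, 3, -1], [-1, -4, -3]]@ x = [[-6, -12], [8, 16]]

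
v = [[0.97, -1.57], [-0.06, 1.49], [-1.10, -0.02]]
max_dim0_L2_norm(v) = 2.16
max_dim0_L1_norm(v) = 3.08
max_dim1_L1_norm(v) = 2.54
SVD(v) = [[0.79, 0.16], [-0.59, 0.5], [-0.2, -0.85]] @ diag([2.3350145463819705, 1.1779673459755169]) @ [[0.43, -0.90], [0.90, 0.43]]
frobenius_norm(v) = 2.62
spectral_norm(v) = 2.34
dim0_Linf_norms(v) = [1.1, 1.57]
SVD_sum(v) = [[0.80,-1.65],[-0.59,1.23],[-0.2,0.41]] + [[0.17, 0.08], [0.53, 0.26], [-0.90, -0.43]]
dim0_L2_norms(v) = [1.47, 2.16]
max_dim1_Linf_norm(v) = 1.57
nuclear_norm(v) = 3.51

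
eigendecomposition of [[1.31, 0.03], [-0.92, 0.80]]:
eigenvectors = [[0.44, -0.07], [-0.90, 1.00]]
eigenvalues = [1.25, 0.86]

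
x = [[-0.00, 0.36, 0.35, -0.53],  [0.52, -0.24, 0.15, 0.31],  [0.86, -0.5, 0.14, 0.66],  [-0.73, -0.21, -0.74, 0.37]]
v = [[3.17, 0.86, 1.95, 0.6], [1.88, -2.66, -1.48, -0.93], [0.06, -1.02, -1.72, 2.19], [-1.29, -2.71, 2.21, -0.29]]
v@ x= [[1.69, -0.17, 1.07, 0.10], [-1.98, 2.25, 0.74, -3.14], [-3.61, 0.67, -1.99, -0.67], [0.70, -0.86, -0.33, 1.19]]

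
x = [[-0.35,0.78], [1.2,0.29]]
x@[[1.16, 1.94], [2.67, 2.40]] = [[1.68, 1.19], [2.17, 3.02]]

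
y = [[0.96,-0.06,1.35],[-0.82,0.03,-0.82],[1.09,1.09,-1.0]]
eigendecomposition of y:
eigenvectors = [[0.49, 0.77, -0.48], [-0.21, -0.63, 0.82], [-0.85, 0.07, 0.31]]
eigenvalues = [-1.36, 1.14, 0.21]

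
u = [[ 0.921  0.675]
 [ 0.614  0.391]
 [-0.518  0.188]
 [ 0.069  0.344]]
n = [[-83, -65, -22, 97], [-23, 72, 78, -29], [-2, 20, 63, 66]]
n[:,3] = [97, -29, 66]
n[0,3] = 97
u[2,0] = -0.518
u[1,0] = 0.614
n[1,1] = 72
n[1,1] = 72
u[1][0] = 0.614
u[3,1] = 0.344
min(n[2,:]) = -2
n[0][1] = -65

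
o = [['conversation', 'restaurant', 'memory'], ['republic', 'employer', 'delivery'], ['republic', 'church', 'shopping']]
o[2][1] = 'church'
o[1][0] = 'republic'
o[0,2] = 'memory'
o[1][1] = 'employer'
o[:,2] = ['memory', 'delivery', 'shopping']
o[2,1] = 'church'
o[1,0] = 'republic'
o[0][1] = 'restaurant'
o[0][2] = 'memory'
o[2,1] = 'church'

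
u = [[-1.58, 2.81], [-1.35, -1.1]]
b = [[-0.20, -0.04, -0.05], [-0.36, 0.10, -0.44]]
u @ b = [[-0.7,  0.34,  -1.16], [0.67,  -0.06,  0.55]]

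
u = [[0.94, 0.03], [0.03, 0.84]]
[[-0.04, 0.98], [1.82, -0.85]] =u @ [[-0.11,1.08], [2.17,-1.05]]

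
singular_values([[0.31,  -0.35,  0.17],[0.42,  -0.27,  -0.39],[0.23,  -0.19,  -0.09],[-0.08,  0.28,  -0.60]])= [0.78, 0.76, 0.0]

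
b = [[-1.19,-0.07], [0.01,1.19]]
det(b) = -1.415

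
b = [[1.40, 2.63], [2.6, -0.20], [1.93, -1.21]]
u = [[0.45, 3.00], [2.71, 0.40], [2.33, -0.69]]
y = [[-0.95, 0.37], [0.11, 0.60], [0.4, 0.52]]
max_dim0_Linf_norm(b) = 2.63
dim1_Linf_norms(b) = [2.63, 2.6, 1.93]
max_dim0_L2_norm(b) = 3.53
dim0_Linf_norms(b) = [2.6, 2.63]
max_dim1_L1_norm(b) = 4.03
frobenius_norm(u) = 4.76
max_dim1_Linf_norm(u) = 3.0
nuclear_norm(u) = 6.70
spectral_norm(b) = 3.55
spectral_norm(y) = 1.05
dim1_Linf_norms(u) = [3.0, 2.71, 2.33]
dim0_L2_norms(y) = [1.04, 0.88]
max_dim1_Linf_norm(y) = 0.95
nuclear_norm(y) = 1.91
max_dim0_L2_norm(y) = 1.04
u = b + y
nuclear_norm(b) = 6.42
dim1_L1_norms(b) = [4.03, 2.8, 3.14]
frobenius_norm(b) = 4.57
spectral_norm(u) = 3.63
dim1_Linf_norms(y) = [0.95, 0.6, 0.52]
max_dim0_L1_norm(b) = 5.93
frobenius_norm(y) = 1.36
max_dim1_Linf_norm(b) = 2.63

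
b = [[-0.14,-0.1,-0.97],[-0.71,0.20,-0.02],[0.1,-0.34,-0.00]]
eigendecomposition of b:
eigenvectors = [[(0.71+0j), 0.11+0.53j, (0.11-0.53j)], [0.65+0.00j, (-0.72+0j), -0.72-0.00j], [0.26+0.00j, 0.30-0.31j, (0.3+0.31j)]]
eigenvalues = [(-0.58+0j), (0.32+0.51j), (0.32-0.51j)]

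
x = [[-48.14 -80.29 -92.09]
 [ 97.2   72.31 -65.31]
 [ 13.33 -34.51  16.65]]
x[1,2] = -65.31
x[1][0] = 97.2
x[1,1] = 72.31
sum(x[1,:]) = 104.19999999999999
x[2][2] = 16.65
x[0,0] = -48.14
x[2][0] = 13.33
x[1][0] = 97.2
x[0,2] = -92.09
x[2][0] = 13.33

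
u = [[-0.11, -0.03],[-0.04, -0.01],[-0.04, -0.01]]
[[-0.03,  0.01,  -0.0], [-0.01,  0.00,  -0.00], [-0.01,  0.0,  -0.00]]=u@[[0.31, -0.04, 0.1], [-0.04, -0.29, -0.31]]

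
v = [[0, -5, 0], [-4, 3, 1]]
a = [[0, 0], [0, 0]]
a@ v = [[0, 0, 0], [0, 0, 0]]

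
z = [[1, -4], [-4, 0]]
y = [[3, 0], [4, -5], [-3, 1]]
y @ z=[[3, -12], [24, -16], [-7, 12]]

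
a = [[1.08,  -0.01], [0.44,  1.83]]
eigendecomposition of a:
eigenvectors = [[-0.86, 0.01], [0.51, -1.0]]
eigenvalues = [1.09, 1.82]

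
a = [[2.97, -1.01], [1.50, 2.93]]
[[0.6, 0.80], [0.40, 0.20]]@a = [[2.98, 1.74], [1.49, 0.18]]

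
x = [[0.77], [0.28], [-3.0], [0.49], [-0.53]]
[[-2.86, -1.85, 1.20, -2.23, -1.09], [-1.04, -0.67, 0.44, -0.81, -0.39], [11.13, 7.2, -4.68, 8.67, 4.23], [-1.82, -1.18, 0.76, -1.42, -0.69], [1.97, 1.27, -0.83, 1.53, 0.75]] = x@[[-3.71,-2.4,1.56,-2.89,-1.41]]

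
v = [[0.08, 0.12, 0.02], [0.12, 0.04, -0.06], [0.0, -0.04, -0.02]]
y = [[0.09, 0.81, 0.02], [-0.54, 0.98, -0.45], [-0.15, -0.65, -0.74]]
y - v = [[0.01, 0.69, 0.0], [-0.66, 0.94, -0.39], [-0.15, -0.61, -0.72]]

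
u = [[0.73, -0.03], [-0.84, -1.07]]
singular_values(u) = [1.44, 0.56]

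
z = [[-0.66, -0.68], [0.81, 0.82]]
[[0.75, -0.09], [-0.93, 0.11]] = z@ [[-1.41,0.17], [0.26,-0.03]]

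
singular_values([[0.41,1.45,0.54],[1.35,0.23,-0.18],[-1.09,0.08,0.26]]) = [1.91, 1.45, 0.0]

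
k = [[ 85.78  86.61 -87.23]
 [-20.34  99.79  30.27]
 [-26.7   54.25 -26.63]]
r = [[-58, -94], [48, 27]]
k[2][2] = -26.63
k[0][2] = -87.23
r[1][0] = 48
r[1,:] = [48, 27]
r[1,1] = 27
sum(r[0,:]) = -152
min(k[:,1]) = 54.25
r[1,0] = 48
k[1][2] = 30.27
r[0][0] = -58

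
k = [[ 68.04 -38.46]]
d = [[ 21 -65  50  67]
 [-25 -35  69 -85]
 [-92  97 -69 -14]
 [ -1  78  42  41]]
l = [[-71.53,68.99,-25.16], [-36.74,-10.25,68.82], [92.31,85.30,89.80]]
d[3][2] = 42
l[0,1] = 68.99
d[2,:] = [-92, 97, -69, -14]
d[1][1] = -35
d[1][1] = -35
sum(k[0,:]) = 29.580000000000005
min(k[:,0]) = 68.04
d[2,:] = [-92, 97, -69, -14]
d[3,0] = -1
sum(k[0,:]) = 29.580000000000005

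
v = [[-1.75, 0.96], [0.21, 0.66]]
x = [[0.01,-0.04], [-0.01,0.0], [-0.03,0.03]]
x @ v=[[-0.03, -0.02], [0.02, -0.01], [0.06, -0.01]]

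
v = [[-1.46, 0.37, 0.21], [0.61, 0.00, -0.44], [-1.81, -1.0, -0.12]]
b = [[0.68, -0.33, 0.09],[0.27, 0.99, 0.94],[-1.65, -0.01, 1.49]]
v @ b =[[-1.24, 0.85, 0.53],  [1.14, -0.20, -0.60],  [-1.3, -0.39, -1.28]]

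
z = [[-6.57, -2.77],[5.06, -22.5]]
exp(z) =[[0.00, -0.0], [0.0, -0.00]]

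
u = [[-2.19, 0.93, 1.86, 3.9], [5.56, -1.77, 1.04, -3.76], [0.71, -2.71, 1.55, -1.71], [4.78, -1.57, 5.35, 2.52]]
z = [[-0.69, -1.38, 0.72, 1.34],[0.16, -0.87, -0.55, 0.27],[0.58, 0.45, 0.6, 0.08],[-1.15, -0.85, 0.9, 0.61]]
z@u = [[0.75, -2.25, 5.57, 4.64], [-4.29, 2.76, -0.02, 5.52], [2.04, -2.01, 2.90, -0.25], [1.35, -2.96, 1.64, -1.29]]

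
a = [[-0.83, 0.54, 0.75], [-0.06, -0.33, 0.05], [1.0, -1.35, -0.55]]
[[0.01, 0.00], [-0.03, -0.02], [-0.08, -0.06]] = a @ [[-0.0, -0.0],  [0.08, 0.06],  [-0.05, -0.04]]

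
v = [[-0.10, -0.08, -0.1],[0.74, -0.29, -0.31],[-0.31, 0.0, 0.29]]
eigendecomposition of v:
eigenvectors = [[0.09+0.32j, 0.09-0.32j, (-0.1+0j)], [0.92+0.00j, 0.92-0.00j, -0.54+0.00j], [-0.02+0.19j, (-0.02-0.19j), (0.84+0j)]]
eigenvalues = [(-0.21+0.19j), (-0.21-0.19j), (0.33+0j)]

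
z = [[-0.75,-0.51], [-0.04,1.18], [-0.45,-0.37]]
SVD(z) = [[0.54, 0.67], [-0.76, 0.65], [0.36, 0.37]] @ diag([1.412258032003499, 0.7493512200841502]) @ [[-0.38, -0.93], [-0.93, 0.38]]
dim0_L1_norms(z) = [1.24, 2.06]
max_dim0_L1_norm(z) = 2.06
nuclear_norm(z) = 2.16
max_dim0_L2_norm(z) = 1.34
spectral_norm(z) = 1.41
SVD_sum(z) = [[-0.29, -0.70], [0.41, 1.00], [-0.19, -0.47]] + [[-0.46, 0.19], [-0.45, 0.18], [-0.26, 0.10]]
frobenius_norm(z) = 1.60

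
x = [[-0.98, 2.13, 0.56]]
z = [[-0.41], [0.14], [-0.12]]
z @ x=[[0.40, -0.87, -0.23], [-0.14, 0.30, 0.08], [0.12, -0.26, -0.07]]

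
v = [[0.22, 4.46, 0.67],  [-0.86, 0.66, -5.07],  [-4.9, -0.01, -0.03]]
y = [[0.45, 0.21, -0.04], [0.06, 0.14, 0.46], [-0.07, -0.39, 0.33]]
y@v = [[0.11,2.15,-0.76], [-2.36,0.36,-0.68], [-1.3,-0.57,1.92]]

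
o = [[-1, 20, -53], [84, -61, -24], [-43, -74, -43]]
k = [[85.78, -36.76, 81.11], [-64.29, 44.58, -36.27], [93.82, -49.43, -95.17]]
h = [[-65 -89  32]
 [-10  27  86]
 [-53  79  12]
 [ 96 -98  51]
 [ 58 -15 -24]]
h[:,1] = [-89, 27, 79, -98, -15]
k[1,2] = -36.27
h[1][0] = -10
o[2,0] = -43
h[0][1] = -89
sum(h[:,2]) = 157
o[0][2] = -53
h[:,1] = [-89, 27, 79, -98, -15]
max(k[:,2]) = 81.11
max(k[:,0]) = 93.82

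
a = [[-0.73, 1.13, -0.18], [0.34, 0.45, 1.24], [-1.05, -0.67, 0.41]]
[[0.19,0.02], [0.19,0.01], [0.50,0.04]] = a @ [[-0.36, -0.03], [-0.02, -0.00], [0.26, 0.02]]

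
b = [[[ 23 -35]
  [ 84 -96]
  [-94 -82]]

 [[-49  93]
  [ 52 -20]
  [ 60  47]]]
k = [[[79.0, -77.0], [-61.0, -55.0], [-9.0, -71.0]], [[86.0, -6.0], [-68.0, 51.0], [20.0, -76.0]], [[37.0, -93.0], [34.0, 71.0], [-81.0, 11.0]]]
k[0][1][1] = -55.0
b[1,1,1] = -20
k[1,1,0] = -68.0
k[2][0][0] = 37.0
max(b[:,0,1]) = 93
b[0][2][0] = -94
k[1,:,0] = [86.0, -68.0, 20.0]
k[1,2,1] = -76.0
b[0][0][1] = -35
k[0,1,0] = -61.0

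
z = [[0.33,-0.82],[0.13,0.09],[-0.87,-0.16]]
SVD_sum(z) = [[0.59, -0.30], [0.07, -0.03], [-0.63, 0.32]] + [[-0.26, -0.52], [0.06, 0.12], [-0.24, -0.48]]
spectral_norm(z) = 0.97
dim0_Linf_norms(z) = [0.87, 0.82]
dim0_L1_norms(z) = [1.33, 1.07]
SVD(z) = [[-0.68, 0.73],  [-0.08, -0.17],  [0.73, 0.67]] @ diag([0.971156362578733, 0.8035268006873476]) @ [[-0.89, 0.45], [-0.45, -0.89]]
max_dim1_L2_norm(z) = 0.88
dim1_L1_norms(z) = [1.15, 0.22, 1.03]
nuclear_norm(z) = 1.77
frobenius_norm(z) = 1.26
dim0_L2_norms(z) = [0.94, 0.84]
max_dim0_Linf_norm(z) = 0.87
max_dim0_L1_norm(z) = 1.33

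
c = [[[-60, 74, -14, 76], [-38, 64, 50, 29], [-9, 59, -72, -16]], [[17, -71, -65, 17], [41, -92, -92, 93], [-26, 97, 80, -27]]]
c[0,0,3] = 76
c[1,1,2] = -92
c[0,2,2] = -72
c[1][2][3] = -27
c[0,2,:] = [-9, 59, -72, -16]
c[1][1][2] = -92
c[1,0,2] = -65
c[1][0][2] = -65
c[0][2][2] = -72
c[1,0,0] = 17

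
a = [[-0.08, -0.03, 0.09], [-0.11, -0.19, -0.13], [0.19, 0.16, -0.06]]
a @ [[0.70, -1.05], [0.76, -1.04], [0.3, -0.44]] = [[-0.05, 0.08], [-0.26, 0.37], [0.24, -0.34]]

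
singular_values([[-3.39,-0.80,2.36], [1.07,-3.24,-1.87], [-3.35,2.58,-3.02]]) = [5.58, 4.34, 3.15]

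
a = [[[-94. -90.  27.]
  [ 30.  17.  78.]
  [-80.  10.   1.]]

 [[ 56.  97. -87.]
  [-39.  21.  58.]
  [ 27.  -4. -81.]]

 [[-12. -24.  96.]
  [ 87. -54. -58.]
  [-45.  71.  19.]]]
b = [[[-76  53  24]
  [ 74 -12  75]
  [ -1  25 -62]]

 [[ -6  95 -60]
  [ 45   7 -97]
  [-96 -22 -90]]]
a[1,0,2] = -87.0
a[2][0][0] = -12.0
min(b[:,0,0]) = -76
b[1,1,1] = 7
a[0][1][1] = 17.0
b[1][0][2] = -60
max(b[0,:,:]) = 75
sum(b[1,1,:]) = -45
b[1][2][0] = -96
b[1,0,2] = -60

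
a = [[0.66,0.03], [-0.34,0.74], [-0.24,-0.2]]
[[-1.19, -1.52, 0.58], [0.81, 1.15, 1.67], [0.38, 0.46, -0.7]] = a @[[-1.82, -2.33, 0.76], [0.26, 0.48, 2.60]]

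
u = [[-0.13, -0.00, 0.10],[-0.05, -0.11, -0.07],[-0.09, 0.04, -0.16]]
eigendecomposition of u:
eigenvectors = [[(-0.02-0.6j),(-0.02+0.6j),-0.41+0.00j], [(0.36+0.33j),(0.36-0.33j),(-0.91+0j)], [0.64+0.00j,0.64-0.00j,0.01+0.00j]]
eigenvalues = [(-0.13+0.11j), (-0.13-0.11j), (-0.13+0j)]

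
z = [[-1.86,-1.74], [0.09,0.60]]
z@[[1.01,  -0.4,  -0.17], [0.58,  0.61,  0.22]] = [[-2.89, -0.32, -0.07], [0.44, 0.33, 0.12]]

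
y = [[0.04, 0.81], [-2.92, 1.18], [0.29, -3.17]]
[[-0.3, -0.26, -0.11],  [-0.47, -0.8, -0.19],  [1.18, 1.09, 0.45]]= y @ [[0.01, 0.14, 0.01], [-0.37, -0.33, -0.14]]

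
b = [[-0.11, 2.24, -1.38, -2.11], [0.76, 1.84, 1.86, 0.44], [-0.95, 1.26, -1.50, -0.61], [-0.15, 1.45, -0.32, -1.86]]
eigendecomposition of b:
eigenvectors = [[0.65, -0.44, -0.91, 0.12], [-0.31, -0.85, -0.04, 0.25], [0.57, -0.12, 0.41, -0.62], [0.4, -0.25, -0.02, 0.73]]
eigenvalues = [-3.7, 2.63, 0.55, -1.11]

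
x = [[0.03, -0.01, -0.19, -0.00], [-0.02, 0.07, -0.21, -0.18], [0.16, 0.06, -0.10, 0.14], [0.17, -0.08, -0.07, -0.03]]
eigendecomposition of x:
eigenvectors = [[(-0.48+0.01j), -0.48-0.01j, -0.55+0.00j, 0.03+0.00j], [-0.62+0.00j, (-0.62-0j), 0.08+0.00j, -0.91+0.00j], [(-0.1+0.58j), -0.10-0.58j, -0.46+0.00j, 0.03+0.00j], [(-0.17+0.11j), (-0.17-0.11j), 0.69+0.00j, (0.41+0j)]]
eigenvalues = [(-0.03+0.23j), (-0.03-0.23j), (-0.13+0j), (0.16+0j)]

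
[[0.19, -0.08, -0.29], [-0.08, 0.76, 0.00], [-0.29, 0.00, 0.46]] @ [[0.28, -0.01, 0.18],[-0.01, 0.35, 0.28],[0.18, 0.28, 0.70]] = [[0.0, -0.11, -0.19], [-0.03, 0.27, 0.20], [0.00, 0.13, 0.27]]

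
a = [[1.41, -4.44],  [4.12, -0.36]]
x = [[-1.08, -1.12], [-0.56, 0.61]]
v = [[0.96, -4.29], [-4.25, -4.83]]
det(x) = -1.29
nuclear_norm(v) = 10.32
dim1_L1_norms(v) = [5.25, 9.08]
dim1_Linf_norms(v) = [4.29, 4.83]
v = a @ x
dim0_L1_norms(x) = [1.64, 1.73]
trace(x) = -0.47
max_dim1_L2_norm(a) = 4.66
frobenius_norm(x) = 1.76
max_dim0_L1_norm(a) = 5.53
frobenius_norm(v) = 7.79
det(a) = 17.79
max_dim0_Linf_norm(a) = 4.44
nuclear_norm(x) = 2.38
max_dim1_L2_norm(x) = 1.56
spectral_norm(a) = 5.21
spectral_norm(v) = 7.09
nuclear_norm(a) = 8.62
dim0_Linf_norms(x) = [1.08, 1.12]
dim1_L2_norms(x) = [1.56, 0.83]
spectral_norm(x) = 1.56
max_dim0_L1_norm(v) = 9.12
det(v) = -22.87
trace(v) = -3.87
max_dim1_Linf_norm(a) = 4.44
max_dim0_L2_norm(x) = 1.28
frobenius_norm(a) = 6.23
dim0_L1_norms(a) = [5.53, 4.8]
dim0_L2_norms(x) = [1.22, 1.28]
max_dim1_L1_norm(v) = 9.08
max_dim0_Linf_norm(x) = 1.12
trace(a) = 1.05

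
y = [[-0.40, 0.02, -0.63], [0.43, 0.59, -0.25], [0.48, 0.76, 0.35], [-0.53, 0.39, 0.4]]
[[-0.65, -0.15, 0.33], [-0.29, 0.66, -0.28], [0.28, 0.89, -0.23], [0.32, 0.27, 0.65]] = y @ [[0.06, 0.27, -0.96], [-0.12, 0.96, 0.26], [0.99, 0.1, 0.09]]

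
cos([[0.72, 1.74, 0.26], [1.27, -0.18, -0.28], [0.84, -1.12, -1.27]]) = [[-0.10, -0.26, 0.22], [-0.18, 0.06, -0.25], [0.64, -1.06, 0.22]]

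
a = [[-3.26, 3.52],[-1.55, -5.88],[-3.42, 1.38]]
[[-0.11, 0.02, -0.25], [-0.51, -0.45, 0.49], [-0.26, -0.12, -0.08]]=a @ [[0.1, 0.06, -0.01], [0.06, 0.06, -0.08]]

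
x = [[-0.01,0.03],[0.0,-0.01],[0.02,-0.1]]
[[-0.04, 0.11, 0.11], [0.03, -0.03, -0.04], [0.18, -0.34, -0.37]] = x@[[-4.65, -0.91, 1.06], [-2.73, 3.22, 3.91]]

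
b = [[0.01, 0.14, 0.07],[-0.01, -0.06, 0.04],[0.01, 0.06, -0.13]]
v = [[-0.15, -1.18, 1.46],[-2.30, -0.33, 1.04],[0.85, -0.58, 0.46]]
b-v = [[0.16, 1.32, -1.39], [2.29, 0.27, -1.0], [-0.84, 0.64, -0.59]]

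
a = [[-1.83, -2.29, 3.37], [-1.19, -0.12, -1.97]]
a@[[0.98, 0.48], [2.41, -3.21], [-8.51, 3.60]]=[[-35.99, 18.6],  [15.31, -7.28]]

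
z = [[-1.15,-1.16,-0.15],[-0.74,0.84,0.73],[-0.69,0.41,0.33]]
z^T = [[-1.15, -0.74, -0.69], [-1.16, 0.84, 0.41], [-0.15, 0.73, 0.33]]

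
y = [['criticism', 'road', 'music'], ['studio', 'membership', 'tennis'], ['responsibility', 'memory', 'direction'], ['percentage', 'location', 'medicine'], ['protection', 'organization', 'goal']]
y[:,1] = ['road', 'membership', 'memory', 'location', 'organization']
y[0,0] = 'criticism'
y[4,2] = 'goal'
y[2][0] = 'responsibility'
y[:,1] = ['road', 'membership', 'memory', 'location', 'organization']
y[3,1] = 'location'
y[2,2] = 'direction'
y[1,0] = 'studio'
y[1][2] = 'tennis'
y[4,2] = 'goal'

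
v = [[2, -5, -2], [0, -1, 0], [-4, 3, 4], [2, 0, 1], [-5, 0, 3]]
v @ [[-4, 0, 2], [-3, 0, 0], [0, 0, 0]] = [[7, 0, 4], [3, 0, 0], [7, 0, -8], [-8, 0, 4], [20, 0, -10]]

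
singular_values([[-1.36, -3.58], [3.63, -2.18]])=[4.43, 3.61]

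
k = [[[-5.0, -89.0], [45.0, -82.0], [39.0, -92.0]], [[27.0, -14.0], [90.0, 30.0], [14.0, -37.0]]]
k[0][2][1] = -92.0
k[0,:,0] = [-5.0, 45.0, 39.0]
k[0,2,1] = -92.0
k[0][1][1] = -82.0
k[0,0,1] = -89.0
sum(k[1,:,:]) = 110.0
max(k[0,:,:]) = 45.0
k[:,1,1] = [-82.0, 30.0]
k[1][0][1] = -14.0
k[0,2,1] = -92.0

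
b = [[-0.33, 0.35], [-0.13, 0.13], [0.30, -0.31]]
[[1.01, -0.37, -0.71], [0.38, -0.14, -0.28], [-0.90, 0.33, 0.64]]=b @ [[-0.22, -0.05, 2.20],[2.69, -1.1, 0.05]]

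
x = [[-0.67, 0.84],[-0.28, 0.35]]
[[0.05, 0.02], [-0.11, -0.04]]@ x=[[-0.04,  0.05], [0.08,  -0.11]]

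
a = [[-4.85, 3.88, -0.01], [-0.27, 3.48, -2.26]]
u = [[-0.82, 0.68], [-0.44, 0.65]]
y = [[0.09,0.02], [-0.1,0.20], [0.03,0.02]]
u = a @ y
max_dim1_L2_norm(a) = 6.21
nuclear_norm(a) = 9.91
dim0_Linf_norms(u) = [0.82, 0.68]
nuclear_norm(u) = 1.49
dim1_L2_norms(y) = [0.09, 0.22, 0.04]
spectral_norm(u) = 1.31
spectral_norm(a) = 6.80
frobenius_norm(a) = 7.47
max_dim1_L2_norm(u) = 1.07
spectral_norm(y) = 0.22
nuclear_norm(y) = 0.32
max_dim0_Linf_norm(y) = 0.2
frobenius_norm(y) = 0.24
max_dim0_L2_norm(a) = 5.21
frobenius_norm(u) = 1.32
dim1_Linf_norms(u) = [0.82, 0.65]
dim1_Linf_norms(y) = [0.09, 0.2, 0.03]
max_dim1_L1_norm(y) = 0.3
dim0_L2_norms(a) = [4.86, 5.21, 2.26]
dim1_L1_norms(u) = [1.5, 1.09]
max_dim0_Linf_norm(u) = 0.82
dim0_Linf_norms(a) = [4.85, 3.88, 2.26]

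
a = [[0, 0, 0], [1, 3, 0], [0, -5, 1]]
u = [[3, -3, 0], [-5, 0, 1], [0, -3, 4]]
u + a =[[3, -3, 0], [-4, 3, 1], [0, -8, 5]]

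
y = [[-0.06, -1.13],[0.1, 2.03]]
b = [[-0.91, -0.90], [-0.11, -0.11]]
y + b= [[-0.97, -2.03], [-0.01, 1.92]]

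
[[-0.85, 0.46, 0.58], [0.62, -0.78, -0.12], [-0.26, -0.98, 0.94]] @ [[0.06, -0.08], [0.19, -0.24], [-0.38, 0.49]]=[[-0.18, 0.24], [-0.07, 0.08], [-0.56, 0.72]]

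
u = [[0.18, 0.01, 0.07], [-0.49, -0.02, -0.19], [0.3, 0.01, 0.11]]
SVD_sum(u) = [[0.18, 0.01, 0.07], [-0.49, -0.02, -0.19], [0.30, 0.01, 0.11]] + [[-0.0, 0.00, 0.0],[0.0, -0.00, -0.00],[0.0, -0.00, -0.00]] + [[0.0, 0.0, -0.00], [0.00, 0.0, -0.00], [0.00, 0.00, -0.00]]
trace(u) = 0.27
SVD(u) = [[-0.3, 0.39, -0.87], [0.82, -0.37, -0.45], [-0.5, -0.84, -0.21]] @ diag([0.6451060332032161, 0.005799440541426868, 0.002138320419740574]) @ [[-0.93, -0.04, -0.36], [-0.33, 0.49, 0.81], [-0.15, -0.87, 0.47]]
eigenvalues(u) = [0.27, 0.01, -0.01]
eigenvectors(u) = [[-0.29,0.12,-0.34],  [0.82,0.9,0.38],  [-0.5,-0.42,0.86]]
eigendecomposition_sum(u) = [[0.18,0.01,0.07],[-0.50,-0.02,-0.19],[0.30,0.01,0.12]] + [[0.00, 0.00, 0.0],[0.01, 0.00, 0.00],[-0.0, -0.00, -0.0]] + [[-0.00,0.0,0.0], [0.0,-0.0,-0.0], [0.00,-0.00,-0.0]]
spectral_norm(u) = 0.65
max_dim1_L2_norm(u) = 0.53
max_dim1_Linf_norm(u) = 0.49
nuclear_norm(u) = 0.65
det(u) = -0.00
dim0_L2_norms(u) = [0.6, 0.02, 0.23]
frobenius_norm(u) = 0.65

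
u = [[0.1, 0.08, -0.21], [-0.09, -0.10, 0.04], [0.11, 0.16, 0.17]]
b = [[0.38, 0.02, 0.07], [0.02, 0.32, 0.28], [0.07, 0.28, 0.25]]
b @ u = [[0.04, 0.04, -0.07], [0.00, 0.01, 0.06], [0.01, 0.02, 0.04]]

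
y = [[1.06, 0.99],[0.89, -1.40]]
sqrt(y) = [[(1.05+0.13j),0.38-0.42j], [(0.34-0.38j),(0.12+1.18j)]]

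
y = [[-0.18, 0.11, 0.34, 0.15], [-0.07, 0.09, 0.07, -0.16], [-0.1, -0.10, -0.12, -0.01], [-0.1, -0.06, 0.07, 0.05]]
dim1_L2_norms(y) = [0.43, 0.21, 0.19, 0.14]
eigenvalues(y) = [(-0.14+0.25j), (-0.14-0.25j), (-0.05+0j), (0.17+0j)]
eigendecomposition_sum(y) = [[(-0.09+0.1j),0.06+0.07j,(0.18+0.07j),(0.06+0.06j)], [(-0.05-0j),(-0+0.03j),(0.02+0.06j),-0.00+0.03j], [-0.04-0.05j,-0.04+0.03j,(-0.05+0.08j),-0.03+0.03j], [(-0.05+0j),0.04j,(0.03+0.07j),0.00+0.03j]] + [[(-0.09-0.1j), (0.06-0.07j), (0.18-0.07j), 0.06-0.06j],[(-0.05+0j), -0.00-0.03j, 0.02-0.06j, -0.00-0.03j],[(-0.04+0.05j), (-0.04-0.03j), (-0.05-0.08j), -0.03-0.03j],[(-0.05-0j), 0.00-0.04j, 0.03-0.07j, -0.03j]] + [[-0.01-0.00j, 0j, (-0.01+0j), (0.01+0j)], [0.01+0.00j, (-0.01-0j), 0.02-0.00j, (-0.03-0j)], [-0.01-0.00j, 0.01+0.00j, (-0.02+0j), (0.02+0j)], [0.01+0.00j, -0.01-0.00j, (0.01-0j), (-0.02-0j)]] + [[(-0-0j),  (-0.02+0j),  (-0-0j),  0.02+0.00j], [0.01+0.00j,  (0.11-0j),  0.01+0.00j,  (-0.13-0j)], [(-0-0j),  (-0.03+0j),  (-0-0j),  0.03+0.00j], [-0.01-0.00j,  (-0.06+0j),  (-0.01-0j),  0.07+0.00j]]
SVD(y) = [[-0.95, -0.12, -0.02, -0.3], [-0.14, 0.78, 0.60, 0.09], [0.2, -0.46, 0.72, -0.47], [-0.21, -0.39, 0.34, 0.83]] @ diag([0.45043664856229393, 0.21425799024773942, 0.17714554196538454, 0.037680183236792744]) @ [[0.40, -0.27, -0.82, -0.29], [0.25, 0.59, 0.19, -0.74], [-0.82, -0.23, -0.15, -0.50], [0.31, -0.72, 0.52, -0.34]]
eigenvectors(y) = [[(-0.8+0j), (-0.8-0j), (-0.31+0j), (0.15+0j)], [-0.19-0.22j, -0.19+0.22j, 0.64+0.00j, (-0.85+0j)], [0.07-0.42j, (0.07+0.42j), -0.53+0.00j, (0.23+0j)], [-0.23-0.21j, -0.23+0.21j, 0.46+0.00j, 0.45+0.00j]]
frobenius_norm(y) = 0.53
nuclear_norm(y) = 0.88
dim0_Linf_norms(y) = [0.18, 0.11, 0.34, 0.16]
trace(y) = -0.16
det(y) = -0.00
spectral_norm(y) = 0.45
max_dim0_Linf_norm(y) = 0.34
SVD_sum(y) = [[-0.17,0.12,0.35,0.12],[-0.03,0.02,0.05,0.02],[0.04,-0.02,-0.07,-0.03],[-0.04,0.03,0.08,0.03]] + [[-0.01, -0.02, -0.01, 0.02],[0.04, 0.1, 0.03, -0.12],[-0.02, -0.06, -0.02, 0.07],[-0.02, -0.05, -0.02, 0.06]] + [[0.0, 0.0, 0.0, 0.0], [-0.09, -0.02, -0.02, -0.05], [-0.11, -0.03, -0.02, -0.06], [-0.05, -0.01, -0.01, -0.03]] + [[-0.0, 0.01, -0.01, 0.0], [0.0, -0.0, 0.00, -0.00], [-0.01, 0.01, -0.01, 0.01], [0.01, -0.02, 0.02, -0.01]]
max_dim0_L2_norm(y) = 0.37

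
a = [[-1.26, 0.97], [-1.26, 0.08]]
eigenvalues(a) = [(-0.59+0.88j), (-0.59-0.88j)]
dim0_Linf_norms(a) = [1.26, 0.97]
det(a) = 1.12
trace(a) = -1.18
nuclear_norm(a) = 2.52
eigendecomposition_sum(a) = [[-0.63+0.21j, (0.49+0.33j)], [(-0.63-0.42j), (0.04+0.66j)]] + [[-0.63-0.21j, (0.49-0.33j)], [(-0.63+0.42j), (0.04-0.66j)]]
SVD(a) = [[-0.80, -0.60], [-0.60, 0.8]] @ diag([1.9469880670412931, 0.5759665500693676]) @ [[0.91, -0.42], [-0.42, -0.91]]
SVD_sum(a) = [[-1.41, 0.65], [-1.07, 0.5]] + [[0.15, 0.32], [-0.19, -0.42]]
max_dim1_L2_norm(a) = 1.59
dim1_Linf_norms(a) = [1.26, 1.26]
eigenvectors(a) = [[-0.40+0.52j, -0.40-0.52j], [-0.75+0.00j, (-0.75-0j)]]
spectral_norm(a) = 1.95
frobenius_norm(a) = 2.03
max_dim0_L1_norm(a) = 2.52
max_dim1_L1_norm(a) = 2.23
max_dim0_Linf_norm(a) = 1.26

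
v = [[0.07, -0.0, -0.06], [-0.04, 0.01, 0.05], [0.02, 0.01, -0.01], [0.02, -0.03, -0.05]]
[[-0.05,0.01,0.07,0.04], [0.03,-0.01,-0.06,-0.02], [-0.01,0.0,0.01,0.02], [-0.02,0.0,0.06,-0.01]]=v @ [[-0.74, 0.29, 0.19, 0.4], [0.14, -0.04, -0.36, 0.84], [0.02, 0.09, -0.88, -0.15]]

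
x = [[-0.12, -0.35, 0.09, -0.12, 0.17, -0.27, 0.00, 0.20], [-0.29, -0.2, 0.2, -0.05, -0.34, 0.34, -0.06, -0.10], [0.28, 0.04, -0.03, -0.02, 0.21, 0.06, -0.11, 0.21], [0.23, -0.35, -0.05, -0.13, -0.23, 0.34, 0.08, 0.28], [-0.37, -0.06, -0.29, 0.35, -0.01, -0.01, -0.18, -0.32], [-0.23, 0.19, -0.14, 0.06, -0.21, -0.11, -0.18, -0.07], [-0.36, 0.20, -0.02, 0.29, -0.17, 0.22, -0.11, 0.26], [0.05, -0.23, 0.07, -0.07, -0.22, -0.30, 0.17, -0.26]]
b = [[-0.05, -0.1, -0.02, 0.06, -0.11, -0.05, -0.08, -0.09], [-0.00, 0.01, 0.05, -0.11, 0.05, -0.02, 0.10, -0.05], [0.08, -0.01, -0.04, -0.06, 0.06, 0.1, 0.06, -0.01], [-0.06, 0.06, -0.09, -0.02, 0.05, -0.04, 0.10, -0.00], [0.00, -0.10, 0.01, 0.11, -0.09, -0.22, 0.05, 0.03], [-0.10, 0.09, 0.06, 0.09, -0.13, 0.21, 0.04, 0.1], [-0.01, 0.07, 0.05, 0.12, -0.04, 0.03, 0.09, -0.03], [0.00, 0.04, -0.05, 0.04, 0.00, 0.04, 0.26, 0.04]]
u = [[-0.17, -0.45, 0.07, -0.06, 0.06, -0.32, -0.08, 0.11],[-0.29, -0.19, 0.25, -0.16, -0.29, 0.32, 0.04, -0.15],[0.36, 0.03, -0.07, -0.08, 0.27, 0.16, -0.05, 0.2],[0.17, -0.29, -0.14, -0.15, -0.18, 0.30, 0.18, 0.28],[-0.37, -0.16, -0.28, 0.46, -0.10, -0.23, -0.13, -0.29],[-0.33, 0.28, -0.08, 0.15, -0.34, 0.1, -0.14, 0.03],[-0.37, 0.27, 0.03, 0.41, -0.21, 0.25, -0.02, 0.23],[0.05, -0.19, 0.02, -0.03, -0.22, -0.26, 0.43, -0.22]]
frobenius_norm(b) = 0.65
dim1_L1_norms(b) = [0.56, 0.39, 0.42, 0.42, 0.61, 0.82, 0.44, 0.47]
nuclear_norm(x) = 4.08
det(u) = -0.00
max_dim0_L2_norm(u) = 0.81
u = x + b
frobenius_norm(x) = 1.66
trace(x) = -0.97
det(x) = -0.00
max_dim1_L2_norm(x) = 0.69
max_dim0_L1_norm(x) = 1.93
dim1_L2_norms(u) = [0.6, 0.65, 0.53, 0.62, 0.79, 0.6, 0.73, 0.62]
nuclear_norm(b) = 1.54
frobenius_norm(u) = 1.83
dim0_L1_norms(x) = [1.93, 1.62, 0.89, 1.09, 1.56, 1.65, 0.89, 1.7]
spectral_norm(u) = 1.10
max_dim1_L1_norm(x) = 1.69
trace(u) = -0.82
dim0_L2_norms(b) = [0.15, 0.2, 0.15, 0.24, 0.22, 0.33, 0.33, 0.16]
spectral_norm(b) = 0.40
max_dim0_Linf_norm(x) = 0.37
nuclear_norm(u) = 4.44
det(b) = -0.00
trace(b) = 0.15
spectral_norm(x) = 0.98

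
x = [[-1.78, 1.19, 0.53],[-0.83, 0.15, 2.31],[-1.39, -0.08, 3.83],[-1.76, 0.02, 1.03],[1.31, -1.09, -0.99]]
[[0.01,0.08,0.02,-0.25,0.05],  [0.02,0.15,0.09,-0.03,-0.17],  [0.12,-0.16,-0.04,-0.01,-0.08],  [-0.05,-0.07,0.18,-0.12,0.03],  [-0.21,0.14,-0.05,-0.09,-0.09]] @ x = [[0.39, -0.04, -0.04], [-0.46, 0.22, 0.84], [-0.11, 0.21, -0.39], [0.15, -0.12, 0.35], [0.37, -0.13, 0.02]]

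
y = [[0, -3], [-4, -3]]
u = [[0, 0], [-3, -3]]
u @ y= [[0, 0], [12, 18]]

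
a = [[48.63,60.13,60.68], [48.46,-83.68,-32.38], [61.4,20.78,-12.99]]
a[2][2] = -12.99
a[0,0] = 48.63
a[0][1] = 60.13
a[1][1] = -83.68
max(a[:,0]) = 61.4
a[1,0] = 48.46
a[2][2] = -12.99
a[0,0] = 48.63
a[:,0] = [48.63, 48.46, 61.4]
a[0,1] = 60.13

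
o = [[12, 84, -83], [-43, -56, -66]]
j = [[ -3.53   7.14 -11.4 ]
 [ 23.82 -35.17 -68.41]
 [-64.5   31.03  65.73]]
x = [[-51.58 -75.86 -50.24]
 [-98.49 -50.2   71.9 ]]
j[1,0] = 23.82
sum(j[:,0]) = -44.21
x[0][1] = -75.86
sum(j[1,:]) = -79.75999999999999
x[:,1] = [-75.86, -50.2]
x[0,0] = -51.58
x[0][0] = -51.58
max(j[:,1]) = 31.03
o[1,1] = -56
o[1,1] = -56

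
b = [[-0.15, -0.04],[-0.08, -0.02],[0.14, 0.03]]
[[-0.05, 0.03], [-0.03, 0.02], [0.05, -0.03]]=b@[[0.40, -0.28], [-0.28, 0.20]]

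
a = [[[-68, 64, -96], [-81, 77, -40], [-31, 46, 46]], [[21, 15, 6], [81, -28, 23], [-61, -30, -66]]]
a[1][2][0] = -61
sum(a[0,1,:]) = -44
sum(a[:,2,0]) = -92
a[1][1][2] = 23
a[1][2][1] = -30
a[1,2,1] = -30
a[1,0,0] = 21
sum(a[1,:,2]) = -37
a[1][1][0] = 81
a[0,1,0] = -81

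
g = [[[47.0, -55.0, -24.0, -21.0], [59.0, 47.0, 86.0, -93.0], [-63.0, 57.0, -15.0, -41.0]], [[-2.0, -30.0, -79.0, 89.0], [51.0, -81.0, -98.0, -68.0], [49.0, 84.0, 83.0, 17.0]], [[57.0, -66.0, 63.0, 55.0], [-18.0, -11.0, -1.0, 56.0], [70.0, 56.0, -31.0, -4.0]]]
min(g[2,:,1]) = -66.0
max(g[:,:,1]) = 84.0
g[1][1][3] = -68.0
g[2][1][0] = -18.0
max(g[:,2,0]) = 70.0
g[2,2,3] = -4.0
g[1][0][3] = 89.0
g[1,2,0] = 49.0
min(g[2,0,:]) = -66.0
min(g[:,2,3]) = -41.0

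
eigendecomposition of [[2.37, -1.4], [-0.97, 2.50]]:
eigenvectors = [[-0.79,0.75], [-0.62,-0.66]]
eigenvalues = [1.27, 3.6]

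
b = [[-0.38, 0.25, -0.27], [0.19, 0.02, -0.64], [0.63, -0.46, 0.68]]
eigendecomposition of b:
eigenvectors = [[0.41, -0.46, -0.29], [-0.76, -0.87, -0.63], [-0.51, -0.17, 0.72]]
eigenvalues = [-0.51, -0.0, 0.83]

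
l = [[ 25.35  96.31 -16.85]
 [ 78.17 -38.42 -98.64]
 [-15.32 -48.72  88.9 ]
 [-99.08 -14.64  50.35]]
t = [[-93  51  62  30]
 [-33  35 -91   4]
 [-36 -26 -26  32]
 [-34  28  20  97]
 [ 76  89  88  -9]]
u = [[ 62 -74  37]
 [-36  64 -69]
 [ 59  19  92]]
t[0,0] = -93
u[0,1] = -74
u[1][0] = -36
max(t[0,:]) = 62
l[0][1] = 96.31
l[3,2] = 50.35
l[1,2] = -98.64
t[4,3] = -9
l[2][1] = -48.72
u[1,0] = -36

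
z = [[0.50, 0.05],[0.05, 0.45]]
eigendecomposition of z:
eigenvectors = [[0.85, -0.53],[0.53, 0.85]]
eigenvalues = [0.53, 0.42]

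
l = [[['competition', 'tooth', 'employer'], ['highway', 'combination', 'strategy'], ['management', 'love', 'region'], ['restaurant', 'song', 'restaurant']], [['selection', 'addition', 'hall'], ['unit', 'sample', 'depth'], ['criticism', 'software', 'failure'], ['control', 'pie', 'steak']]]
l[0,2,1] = 'love'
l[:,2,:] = [['management', 'love', 'region'], ['criticism', 'software', 'failure']]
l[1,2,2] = 'failure'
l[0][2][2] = 'region'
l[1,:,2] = ['hall', 'depth', 'failure', 'steak']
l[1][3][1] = 'pie'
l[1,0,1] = 'addition'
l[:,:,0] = [['competition', 'highway', 'management', 'restaurant'], ['selection', 'unit', 'criticism', 'control']]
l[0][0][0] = 'competition'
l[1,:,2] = ['hall', 'depth', 'failure', 'steak']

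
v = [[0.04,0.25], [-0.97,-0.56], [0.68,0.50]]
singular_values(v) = [1.41, 0.2]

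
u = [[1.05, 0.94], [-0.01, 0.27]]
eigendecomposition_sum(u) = [[1.05, 1.29], [-0.01, -0.02]] + [[-0.00, -0.35], [0.00, 0.29]]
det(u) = 0.29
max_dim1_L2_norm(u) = 1.41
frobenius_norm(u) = 1.43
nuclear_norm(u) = 1.63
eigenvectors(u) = [[1.0, -0.77], [-0.01, 0.63]]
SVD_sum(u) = [[1.03,0.96], [0.13,0.12]] + [[0.02, -0.02], [-0.14, 0.15]]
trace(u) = 1.32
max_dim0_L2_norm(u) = 1.05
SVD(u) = [[-0.99, -0.12], [-0.12, 0.99]] @ diag([1.420055276057005, 0.20625957660837013]) @ [[-0.73, -0.68], [-0.68, 0.73]]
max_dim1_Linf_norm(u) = 1.05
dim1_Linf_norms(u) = [1.05, 0.27]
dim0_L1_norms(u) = [1.06, 1.21]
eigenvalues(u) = [1.04, 0.28]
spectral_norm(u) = 1.42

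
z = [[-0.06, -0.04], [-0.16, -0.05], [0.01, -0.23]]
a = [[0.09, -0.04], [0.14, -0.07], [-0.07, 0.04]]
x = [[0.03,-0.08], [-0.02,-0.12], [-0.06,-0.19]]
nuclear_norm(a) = 0.21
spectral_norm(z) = 0.24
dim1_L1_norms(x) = [0.11, 0.14, 0.25]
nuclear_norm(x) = 0.29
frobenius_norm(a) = 0.20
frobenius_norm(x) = 0.25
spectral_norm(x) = 0.24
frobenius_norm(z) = 0.29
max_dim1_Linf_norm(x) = 0.19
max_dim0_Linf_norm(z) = 0.23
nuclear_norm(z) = 0.41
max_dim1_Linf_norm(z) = 0.23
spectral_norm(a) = 0.20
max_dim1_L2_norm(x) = 0.2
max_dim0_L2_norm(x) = 0.24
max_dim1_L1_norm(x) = 0.25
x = z + a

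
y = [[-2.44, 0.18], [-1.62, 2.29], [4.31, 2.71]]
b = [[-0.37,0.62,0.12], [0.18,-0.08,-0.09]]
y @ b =[[0.94, -1.53, -0.31], [1.01, -1.19, -0.40], [-1.11, 2.46, 0.27]]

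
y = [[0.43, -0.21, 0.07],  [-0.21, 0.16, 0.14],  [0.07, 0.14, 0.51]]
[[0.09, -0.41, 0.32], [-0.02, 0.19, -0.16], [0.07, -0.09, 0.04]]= y@[[0.32,-1.04,0.77], [0.24,-0.18,0.02], [0.03,0.01,-0.03]]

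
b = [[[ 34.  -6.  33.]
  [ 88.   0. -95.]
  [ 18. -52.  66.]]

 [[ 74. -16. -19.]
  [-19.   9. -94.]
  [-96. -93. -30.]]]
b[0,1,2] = -95.0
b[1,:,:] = [[74.0, -16.0, -19.0], [-19.0, 9.0, -94.0], [-96.0, -93.0, -30.0]]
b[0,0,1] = -6.0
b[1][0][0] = 74.0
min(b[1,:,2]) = -94.0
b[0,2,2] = 66.0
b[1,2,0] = -96.0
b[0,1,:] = [88.0, 0.0, -95.0]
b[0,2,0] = 18.0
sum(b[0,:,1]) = -58.0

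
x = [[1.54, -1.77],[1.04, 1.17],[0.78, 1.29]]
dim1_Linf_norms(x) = [1.77, 1.17, 1.29]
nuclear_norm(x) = 4.49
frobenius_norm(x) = 3.20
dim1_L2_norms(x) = [2.35, 1.57, 1.51]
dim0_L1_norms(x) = [3.36, 4.23]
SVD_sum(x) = [[0.46, -2.02], [-0.2, 0.89], [-0.24, 1.06]] + [[1.08, 0.25],[1.24, 0.28],[1.02, 0.23]]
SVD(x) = [[0.82, 0.56], [-0.36, 0.64], [-0.43, 0.53]] @ diag([2.505966161339745, 1.98686526926718]) @ [[0.22, -0.98], [0.98, 0.22]]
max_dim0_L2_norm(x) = 2.48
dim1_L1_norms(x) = [3.31, 2.21, 2.07]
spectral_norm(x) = 2.51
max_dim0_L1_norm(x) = 4.23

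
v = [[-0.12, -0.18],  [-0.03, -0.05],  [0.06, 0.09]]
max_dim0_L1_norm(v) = 0.32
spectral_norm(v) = 0.25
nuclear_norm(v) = 0.25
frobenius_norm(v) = 0.25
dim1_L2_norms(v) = [0.22, 0.06, 0.11]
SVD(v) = [[-0.87, 0.21], [-0.23, -0.97], [0.43, -0.1]] @ diag([0.24878249407066724, 0.002696413169084921]) @ [[0.55,0.83], [-0.83,0.55]]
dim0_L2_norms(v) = [0.14, 0.21]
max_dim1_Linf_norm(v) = 0.18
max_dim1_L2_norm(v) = 0.22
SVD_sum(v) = [[-0.12,-0.18], [-0.03,-0.05], [0.06,0.09]] + [[-0.00, 0.00], [0.0, -0.00], [0.00, -0.00]]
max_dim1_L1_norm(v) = 0.3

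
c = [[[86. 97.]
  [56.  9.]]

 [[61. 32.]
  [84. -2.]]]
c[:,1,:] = [[56.0, 9.0], [84.0, -2.0]]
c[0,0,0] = 86.0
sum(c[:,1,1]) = 7.0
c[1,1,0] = 84.0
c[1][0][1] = 32.0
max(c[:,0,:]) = 97.0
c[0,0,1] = 97.0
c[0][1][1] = 9.0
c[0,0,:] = [86.0, 97.0]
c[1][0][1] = 32.0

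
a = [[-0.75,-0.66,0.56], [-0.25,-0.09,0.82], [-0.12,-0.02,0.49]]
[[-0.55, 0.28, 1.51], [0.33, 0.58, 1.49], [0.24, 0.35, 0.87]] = a @ [[1.19,  0.54,  -1.42],[0.15,  -0.34,  0.55],[0.78,  0.83,  1.45]]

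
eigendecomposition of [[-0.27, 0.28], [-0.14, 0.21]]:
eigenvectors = [[-0.94, -0.6],[-0.35, -0.8]]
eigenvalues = [-0.17, 0.11]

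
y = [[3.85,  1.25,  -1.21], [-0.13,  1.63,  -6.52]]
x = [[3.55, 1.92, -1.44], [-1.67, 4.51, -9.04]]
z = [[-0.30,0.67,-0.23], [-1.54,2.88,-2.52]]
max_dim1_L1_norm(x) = 15.22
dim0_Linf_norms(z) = [1.54, 2.88, 2.52]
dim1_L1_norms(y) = [6.31, 8.28]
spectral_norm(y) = 6.94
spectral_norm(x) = 10.37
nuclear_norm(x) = 14.32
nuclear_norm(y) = 10.80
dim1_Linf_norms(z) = [0.67, 2.88]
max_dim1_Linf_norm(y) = 6.52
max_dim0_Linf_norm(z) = 2.88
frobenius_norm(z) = 4.20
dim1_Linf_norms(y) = [3.85, 6.52]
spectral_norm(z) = 4.19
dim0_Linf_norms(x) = [3.55, 4.51, 9.04]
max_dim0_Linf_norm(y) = 6.52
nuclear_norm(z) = 4.45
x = y + z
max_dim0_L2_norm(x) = 9.15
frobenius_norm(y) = 7.94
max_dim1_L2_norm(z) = 4.13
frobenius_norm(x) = 11.10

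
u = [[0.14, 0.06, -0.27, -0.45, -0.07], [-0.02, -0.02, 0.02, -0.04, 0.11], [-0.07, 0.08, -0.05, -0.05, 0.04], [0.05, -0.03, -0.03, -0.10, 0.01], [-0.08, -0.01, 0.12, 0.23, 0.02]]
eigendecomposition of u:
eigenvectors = [[(0.72+0j), 0.56+0.00j, (-0.61+0j), (-0.26-0.24j), -0.26+0.24j], [-0.34+0.00j, 0.62+0.00j, -0.25+0.00j, -0.54-0.24j, (-0.54+0.24j)], [-0.43+0.00j, (0.3+0j), (-0.73+0j), (-0.67+0j), (-0.67-0j)], [(0.19+0j), 0.27+0.00j, 0.06+0.00j, 0.23-0.08j, 0.23+0.08j], [(-0.37+0j), -0.36+0.00j, (0.2+0j), (0.07-0.15j), (0.07+0.15j)]]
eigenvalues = [(0.19+0j), (-0.11+0j), (-0.09+0j), 0.01j, -0.01j]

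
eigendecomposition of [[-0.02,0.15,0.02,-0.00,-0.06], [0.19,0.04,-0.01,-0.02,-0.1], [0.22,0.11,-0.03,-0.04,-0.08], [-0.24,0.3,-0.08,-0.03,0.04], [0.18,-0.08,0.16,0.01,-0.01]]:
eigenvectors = [[(-0.2-0.28j), -0.20+0.28j, (0.07-0.11j), (0.07+0.11j), (0.17+0j)], [-0.17-0.37j, (-0.17+0.37j), (-0.19+0.05j), (-0.19-0.05j), (0.12+0j)], [-0.37-0.37j, (-0.37+0.37j), (0.07+0.14j), (0.07-0.14j), -0.19+0.00j], [-0.04-0.06j, (-0.04+0.06j), (0.89+0j), (0.89-0j), 0.94+0.00j], [(-0.66+0j), -0.66-0.00j, (-0.36-0.07j), -0.36+0.07j, (0.21+0j)]]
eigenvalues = [(0.12+0.12j), (0.12-0.12j), (-0.14+0.03j), (-0.14-0.03j), (-0.01+0j)]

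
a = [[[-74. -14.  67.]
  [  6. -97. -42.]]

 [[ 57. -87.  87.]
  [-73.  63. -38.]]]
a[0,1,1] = -97.0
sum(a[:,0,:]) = 36.0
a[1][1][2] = -38.0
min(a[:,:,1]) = -97.0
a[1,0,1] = -87.0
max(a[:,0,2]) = 87.0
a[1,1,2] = -38.0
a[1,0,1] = -87.0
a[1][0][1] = -87.0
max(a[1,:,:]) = 87.0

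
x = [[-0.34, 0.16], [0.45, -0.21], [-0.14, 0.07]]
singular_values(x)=[0.64, 0.0]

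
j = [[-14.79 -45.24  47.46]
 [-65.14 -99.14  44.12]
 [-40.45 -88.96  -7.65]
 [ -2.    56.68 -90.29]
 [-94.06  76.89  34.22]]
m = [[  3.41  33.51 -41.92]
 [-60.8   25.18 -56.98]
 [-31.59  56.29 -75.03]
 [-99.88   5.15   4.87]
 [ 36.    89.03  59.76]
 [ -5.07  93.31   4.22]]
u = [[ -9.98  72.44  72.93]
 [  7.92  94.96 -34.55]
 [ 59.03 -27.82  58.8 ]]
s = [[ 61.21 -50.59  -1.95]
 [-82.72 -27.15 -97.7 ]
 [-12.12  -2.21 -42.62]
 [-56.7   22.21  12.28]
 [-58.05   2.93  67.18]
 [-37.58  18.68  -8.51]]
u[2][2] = 58.8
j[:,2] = [47.46, 44.12, -7.65, -90.29, 34.22]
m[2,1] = 56.29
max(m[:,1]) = 93.31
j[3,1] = 56.68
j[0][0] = -14.79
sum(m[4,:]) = 184.79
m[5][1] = 93.31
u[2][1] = -27.82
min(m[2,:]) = -75.03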